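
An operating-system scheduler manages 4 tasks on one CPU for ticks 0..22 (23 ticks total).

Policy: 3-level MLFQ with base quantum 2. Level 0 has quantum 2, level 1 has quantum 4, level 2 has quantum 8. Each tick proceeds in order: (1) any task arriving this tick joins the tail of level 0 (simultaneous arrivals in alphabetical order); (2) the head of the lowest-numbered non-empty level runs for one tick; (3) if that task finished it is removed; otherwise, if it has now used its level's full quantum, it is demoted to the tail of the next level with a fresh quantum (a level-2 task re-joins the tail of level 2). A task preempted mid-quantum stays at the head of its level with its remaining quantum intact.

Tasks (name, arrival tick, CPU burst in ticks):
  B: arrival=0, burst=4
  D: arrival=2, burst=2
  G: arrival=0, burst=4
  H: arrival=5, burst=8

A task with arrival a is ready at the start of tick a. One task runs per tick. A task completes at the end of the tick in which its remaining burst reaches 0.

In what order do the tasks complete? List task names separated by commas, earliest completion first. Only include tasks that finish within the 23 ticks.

completion order = D, B, G, H

t=0: L0/L1/L2 = BG/-/- → run B
t=1: L0/L1/L2 = BG/-/- → run B
t=2: L0/L1/L2 = GD/B/- → run G
t=3: L0/L1/L2 = GD/B/- → run G
t=4: L0/L1/L2 = D/BG/- → run D
t=5: L0/L1/L2 = DH/BG/- → run D
t=6: L0/L1/L2 = H/BG/- → run H
t=7: L0/L1/L2 = H/BG/- → run H
t=8: L0/L1/L2 = -/BGH/- → run B
t=9: L0/L1/L2 = -/BGH/- → run B
t=10: L0/L1/L2 = -/GH/- → run G
t=11: L0/L1/L2 = -/GH/- → run G
t=12: L0/L1/L2 = -/H/- → run H
t=13: L0/L1/L2 = -/H/- → run H
t=14: L0/L1/L2 = -/H/- → run H
t=15: L0/L1/L2 = -/H/- → run H
t=16: L0/L1/L2 = -/-/H → run H
t=17: L0/L1/L2 = -/-/H → run H
t=18: (idle)
t=19: (idle)
t=20: (idle)
t=21: (idle)
t=22: (idle)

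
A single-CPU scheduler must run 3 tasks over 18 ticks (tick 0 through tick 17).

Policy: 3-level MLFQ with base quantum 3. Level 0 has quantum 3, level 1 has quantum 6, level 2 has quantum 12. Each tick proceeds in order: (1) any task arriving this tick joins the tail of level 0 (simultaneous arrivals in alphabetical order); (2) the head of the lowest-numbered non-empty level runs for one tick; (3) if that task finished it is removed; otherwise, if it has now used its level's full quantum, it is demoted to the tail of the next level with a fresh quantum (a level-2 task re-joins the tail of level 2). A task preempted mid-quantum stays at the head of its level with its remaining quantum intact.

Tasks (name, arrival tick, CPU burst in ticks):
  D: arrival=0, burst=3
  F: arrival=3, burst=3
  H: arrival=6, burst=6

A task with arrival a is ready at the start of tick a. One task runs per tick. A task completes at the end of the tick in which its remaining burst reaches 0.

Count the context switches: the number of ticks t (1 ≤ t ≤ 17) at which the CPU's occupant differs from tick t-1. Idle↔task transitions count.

context switches = 3

t=0: L0/L1/L2 = D/-/- → run D
t=1: L0/L1/L2 = D/-/- → run D
t=2: L0/L1/L2 = D/-/- → run D
t=3: L0/L1/L2 = F/-/- → run F
t=4: L0/L1/L2 = F/-/- → run F
t=5: L0/L1/L2 = F/-/- → run F
t=6: L0/L1/L2 = H/-/- → run H
t=7: L0/L1/L2 = H/-/- → run H
t=8: L0/L1/L2 = H/-/- → run H
t=9: L0/L1/L2 = -/H/- → run H
t=10: L0/L1/L2 = -/H/- → run H
t=11: L0/L1/L2 = -/H/- → run H
t=12: (idle)
t=13: (idle)
t=14: (idle)
t=15: (idle)
t=16: (idle)
t=17: (idle)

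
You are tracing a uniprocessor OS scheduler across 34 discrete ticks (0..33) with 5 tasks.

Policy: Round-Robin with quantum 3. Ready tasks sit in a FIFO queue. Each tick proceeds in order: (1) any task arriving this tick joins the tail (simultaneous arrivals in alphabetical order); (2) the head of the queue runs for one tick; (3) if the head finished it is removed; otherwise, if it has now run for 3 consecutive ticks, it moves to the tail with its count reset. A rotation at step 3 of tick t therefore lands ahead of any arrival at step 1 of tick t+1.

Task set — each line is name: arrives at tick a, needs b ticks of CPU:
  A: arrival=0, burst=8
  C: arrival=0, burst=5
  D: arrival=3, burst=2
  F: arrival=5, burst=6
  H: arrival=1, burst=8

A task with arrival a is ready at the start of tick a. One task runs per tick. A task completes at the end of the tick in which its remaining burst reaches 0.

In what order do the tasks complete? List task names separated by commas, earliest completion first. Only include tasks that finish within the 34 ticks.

t=0: queue=[A,C] q_used=0 → run A
t=1: queue=[A,C,H] q_used=1 → run A
t=2: queue=[A,C,H] q_used=2 → run A
t=3: queue=[C,H,A,D] q_used=0 → run C
t=4: queue=[C,H,A,D] q_used=1 → run C
t=5: queue=[C,H,A,D,F] q_used=2 → run C
t=6: queue=[H,A,D,F,C] q_used=0 → run H
t=7: queue=[H,A,D,F,C] q_used=1 → run H
t=8: queue=[H,A,D,F,C] q_used=2 → run H
t=9: queue=[A,D,F,C,H] q_used=0 → run A
t=10: queue=[A,D,F,C,H] q_used=1 → run A
t=11: queue=[A,D,F,C,H] q_used=2 → run A
t=12: queue=[D,F,C,H,A] q_used=0 → run D
t=13: queue=[D,F,C,H,A] q_used=1 → run D
t=14: queue=[F,C,H,A] q_used=0 → run F
t=15: queue=[F,C,H,A] q_used=1 → run F
t=16: queue=[F,C,H,A] q_used=2 → run F
t=17: queue=[C,H,A,F] q_used=0 → run C
t=18: queue=[C,H,A,F] q_used=1 → run C
t=19: queue=[H,A,F] q_used=0 → run H
t=20: queue=[H,A,F] q_used=1 → run H
t=21: queue=[H,A,F] q_used=2 → run H
t=22: queue=[A,F,H] q_used=0 → run A
t=23: queue=[A,F,H] q_used=1 → run A
t=24: queue=[F,H] q_used=0 → run F
t=25: queue=[F,H] q_used=1 → run F
t=26: queue=[F,H] q_used=2 → run F
t=27: queue=[H] q_used=0 → run H
t=28: queue=[H] q_used=1 → run H
t=29: (idle)
t=30: (idle)
t=31: (idle)
t=32: (idle)
t=33: (idle)

completion order = D, C, A, F, H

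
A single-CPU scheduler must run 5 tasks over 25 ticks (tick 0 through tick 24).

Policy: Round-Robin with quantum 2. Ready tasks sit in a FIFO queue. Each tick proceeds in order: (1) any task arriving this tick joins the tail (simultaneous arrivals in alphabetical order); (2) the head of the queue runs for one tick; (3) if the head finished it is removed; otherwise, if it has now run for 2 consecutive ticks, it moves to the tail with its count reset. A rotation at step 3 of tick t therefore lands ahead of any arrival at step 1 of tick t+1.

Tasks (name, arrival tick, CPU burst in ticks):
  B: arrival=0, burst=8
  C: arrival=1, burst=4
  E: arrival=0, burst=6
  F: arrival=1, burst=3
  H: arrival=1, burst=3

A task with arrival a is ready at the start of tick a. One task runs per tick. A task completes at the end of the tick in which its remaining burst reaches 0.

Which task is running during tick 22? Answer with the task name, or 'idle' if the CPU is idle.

t=0: queue=[B,E] q_used=0 → run B
t=1: queue=[B,E,C,F,H] q_used=1 → run B
t=2: queue=[E,C,F,H,B] q_used=0 → run E
t=3: queue=[E,C,F,H,B] q_used=1 → run E
t=4: queue=[C,F,H,B,E] q_used=0 → run C
t=5: queue=[C,F,H,B,E] q_used=1 → run C
t=6: queue=[F,H,B,E,C] q_used=0 → run F
t=7: queue=[F,H,B,E,C] q_used=1 → run F
t=8: queue=[H,B,E,C,F] q_used=0 → run H
t=9: queue=[H,B,E,C,F] q_used=1 → run H
t=10: queue=[B,E,C,F,H] q_used=0 → run B
t=11: queue=[B,E,C,F,H] q_used=1 → run B
t=12: queue=[E,C,F,H,B] q_used=0 → run E
t=13: queue=[E,C,F,H,B] q_used=1 → run E
t=14: queue=[C,F,H,B,E] q_used=0 → run C
t=15: queue=[C,F,H,B,E] q_used=1 → run C
t=16: queue=[F,H,B,E] q_used=0 → run F
t=17: queue=[H,B,E] q_used=0 → run H
t=18: queue=[B,E] q_used=0 → run B
t=19: queue=[B,E] q_used=1 → run B
t=20: queue=[E,B] q_used=0 → run E
t=21: queue=[E,B] q_used=1 → run E
t=22: queue=[B] q_used=0 → run B
t=23: queue=[B] q_used=1 → run B
t=24: (idle)

running at tick 22 = B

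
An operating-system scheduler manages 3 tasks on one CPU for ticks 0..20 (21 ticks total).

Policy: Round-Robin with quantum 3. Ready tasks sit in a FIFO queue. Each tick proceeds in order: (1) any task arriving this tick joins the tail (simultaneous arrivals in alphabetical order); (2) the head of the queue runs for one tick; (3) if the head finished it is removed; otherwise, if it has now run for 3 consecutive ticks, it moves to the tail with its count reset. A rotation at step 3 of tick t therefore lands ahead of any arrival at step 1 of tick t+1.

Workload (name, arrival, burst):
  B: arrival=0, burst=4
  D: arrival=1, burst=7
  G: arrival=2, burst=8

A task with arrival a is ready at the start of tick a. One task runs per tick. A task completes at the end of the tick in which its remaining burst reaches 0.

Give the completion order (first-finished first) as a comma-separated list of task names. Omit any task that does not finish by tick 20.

completion order = B, D, G

t=0: queue=[B] q_used=0 → run B
t=1: queue=[B,D] q_used=1 → run B
t=2: queue=[B,D,G] q_used=2 → run B
t=3: queue=[D,G,B] q_used=0 → run D
t=4: queue=[D,G,B] q_used=1 → run D
t=5: queue=[D,G,B] q_used=2 → run D
t=6: queue=[G,B,D] q_used=0 → run G
t=7: queue=[G,B,D] q_used=1 → run G
t=8: queue=[G,B,D] q_used=2 → run G
t=9: queue=[B,D,G] q_used=0 → run B
t=10: queue=[D,G] q_used=0 → run D
t=11: queue=[D,G] q_used=1 → run D
t=12: queue=[D,G] q_used=2 → run D
t=13: queue=[G,D] q_used=0 → run G
t=14: queue=[G,D] q_used=1 → run G
t=15: queue=[G,D] q_used=2 → run G
t=16: queue=[D,G] q_used=0 → run D
t=17: queue=[G] q_used=0 → run G
t=18: queue=[G] q_used=1 → run G
t=19: (idle)
t=20: (idle)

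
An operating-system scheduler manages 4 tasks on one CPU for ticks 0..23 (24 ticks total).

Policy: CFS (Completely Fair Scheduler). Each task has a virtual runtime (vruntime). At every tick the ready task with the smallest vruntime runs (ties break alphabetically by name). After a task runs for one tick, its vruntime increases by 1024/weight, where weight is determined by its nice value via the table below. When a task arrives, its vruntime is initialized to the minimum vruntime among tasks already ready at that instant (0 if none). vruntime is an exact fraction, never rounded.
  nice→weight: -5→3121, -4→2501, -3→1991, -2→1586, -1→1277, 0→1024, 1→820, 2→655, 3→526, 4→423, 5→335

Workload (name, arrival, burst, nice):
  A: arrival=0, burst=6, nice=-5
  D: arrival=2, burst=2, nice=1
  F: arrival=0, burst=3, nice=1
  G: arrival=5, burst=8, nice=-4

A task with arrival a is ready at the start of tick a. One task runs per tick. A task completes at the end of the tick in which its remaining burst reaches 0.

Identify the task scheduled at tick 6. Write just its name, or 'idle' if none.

t=0: vr[A=0 F=0] → run A
t=1: vr[A=1024/3121 F=0] → run F
t=2: vr[A=1024/3121 D=1024/3121 F=256/205] → run A
t=3: vr[A=2048/3121 D=1024/3121 F=256/205] → run D
t=4: vr[A=2048/3121 D=1008896/639805 F=256/205] → run A
t=5: vr[A=3072/3121 D=1008896/639805 F=256/205 G=3072/3121] → run A
t=6: vr[A=4096/3121 D=1008896/639805 F=256/205 G=3072/3121] → run G
t=7: vr[A=4096/3121 D=1008896/639805 F=256/205 G=10878976/7805621] → run F
t=8: vr[A=4096/3121 D=1008896/639805 F=512/205 G=10878976/7805621] → run A
t=9: vr[A=5120/3121 D=1008896/639805 F=512/205 G=10878976/7805621] → run G
t=10: vr[A=5120/3121 D=1008896/639805 F=512/205 G=14074880/7805621] → run D
t=11: vr[A=5120/3121 F=512/205 G=14074880/7805621] → run A
t=12: vr[F=512/205 G=14074880/7805621] → run G
t=13: vr[F=512/205 G=17270784/7805621] → run G
t=14: vr[F=512/205 G=20466688/7805621] → run F
t=15: vr[G=20466688/7805621] → run G
t=16: vr[G=23662592/7805621] → run G
t=17: vr[G=26858496/7805621] → run G
t=18: vr[G=30054400/7805621] → run G
t=19: (idle)
t=20: (idle)
t=21: (idle)
t=22: (idle)
t=23: (idle)

running at tick 6 = G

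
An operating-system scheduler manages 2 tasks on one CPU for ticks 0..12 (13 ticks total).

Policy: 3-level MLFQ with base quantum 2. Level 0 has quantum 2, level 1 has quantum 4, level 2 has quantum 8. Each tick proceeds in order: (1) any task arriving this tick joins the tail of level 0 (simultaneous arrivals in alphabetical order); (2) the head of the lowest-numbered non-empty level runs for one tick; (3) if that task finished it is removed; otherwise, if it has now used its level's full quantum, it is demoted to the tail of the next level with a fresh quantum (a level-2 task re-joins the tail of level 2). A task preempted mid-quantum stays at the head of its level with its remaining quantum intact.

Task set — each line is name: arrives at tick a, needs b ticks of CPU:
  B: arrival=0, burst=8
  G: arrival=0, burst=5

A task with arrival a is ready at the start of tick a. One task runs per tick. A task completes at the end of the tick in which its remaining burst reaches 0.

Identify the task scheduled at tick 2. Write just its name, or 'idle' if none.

running at tick 2 = G

t=0: L0/L1/L2 = BG/-/- → run B
t=1: L0/L1/L2 = BG/-/- → run B
t=2: L0/L1/L2 = G/B/- → run G
t=3: L0/L1/L2 = G/B/- → run G
t=4: L0/L1/L2 = -/BG/- → run B
t=5: L0/L1/L2 = -/BG/- → run B
t=6: L0/L1/L2 = -/BG/- → run B
t=7: L0/L1/L2 = -/BG/- → run B
t=8: L0/L1/L2 = -/G/B → run G
t=9: L0/L1/L2 = -/G/B → run G
t=10: L0/L1/L2 = -/G/B → run G
t=11: L0/L1/L2 = -/-/B → run B
t=12: L0/L1/L2 = -/-/B → run B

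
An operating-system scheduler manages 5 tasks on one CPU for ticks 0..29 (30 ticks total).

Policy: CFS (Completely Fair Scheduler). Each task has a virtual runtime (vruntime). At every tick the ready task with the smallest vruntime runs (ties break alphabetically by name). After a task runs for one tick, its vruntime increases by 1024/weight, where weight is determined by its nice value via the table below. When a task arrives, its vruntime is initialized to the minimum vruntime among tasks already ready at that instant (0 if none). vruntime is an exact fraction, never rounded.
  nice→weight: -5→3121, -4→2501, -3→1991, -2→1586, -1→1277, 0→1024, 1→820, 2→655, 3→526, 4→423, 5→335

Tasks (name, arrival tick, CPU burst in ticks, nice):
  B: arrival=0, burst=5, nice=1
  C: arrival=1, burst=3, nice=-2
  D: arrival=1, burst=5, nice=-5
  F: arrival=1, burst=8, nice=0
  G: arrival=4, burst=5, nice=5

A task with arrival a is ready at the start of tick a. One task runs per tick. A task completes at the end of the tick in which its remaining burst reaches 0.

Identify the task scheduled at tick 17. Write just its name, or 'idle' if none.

t=0: vr[B=0] → run B
t=1: vr[B=256/205 C=256/205 D=256/205 F=256/205] → run B
t=2: vr[B=512/205 C=256/205 D=256/205 F=256/205] → run C
t=3: vr[B=512/205 C=307968/162565 D=256/205 F=256/205] → run D
t=4: vr[B=512/205 C=307968/162565 D=1008896/639805 F=256/205 G=256/205] → run F
t=5: vr[B=512/205 C=307968/162565 D=1008896/639805 F=461/205 G=256/205] → run G
t=6: vr[B=512/205 C=307968/162565 D=1008896/639805 F=461/205 G=59136/13735] → run D
t=7: vr[B=512/205 C=307968/162565 D=1218816/639805 F=461/205 G=59136/13735] → run C
t=8: vr[B=512/205 C=412928/162565 D=1218816/639805 F=461/205 G=59136/13735] → run D
t=9: vr[B=512/205 C=412928/162565 D=1428736/639805 F=461/205 G=59136/13735] → run D
t=10: vr[B=512/205 C=412928/162565 D=1638656/639805 F=461/205 G=59136/13735] → run F
t=11: vr[B=512/205 C=412928/162565 D=1638656/639805 F=666/205 G=59136/13735] → run B
t=12: vr[B=768/205 C=412928/162565 D=1638656/639805 F=666/205 G=59136/13735] → run C
t=13: vr[B=768/205 D=1638656/639805 F=666/205 G=59136/13735] → run D
t=14: vr[B=768/205 F=666/205 G=59136/13735] → run F
t=15: vr[B=768/205 F=871/205 G=59136/13735] → run B
t=16: vr[B=1024/205 F=871/205 G=59136/13735] → run F
t=17: vr[B=1024/205 F=1076/205 G=59136/13735] → run G
t=18: vr[B=1024/205 F=1076/205 G=20224/2747] → run B
t=19: vr[F=1076/205 G=20224/2747] → run F
t=20: vr[F=1281/205 G=20224/2747] → run F
t=21: vr[F=1486/205 G=20224/2747] → run F
t=22: vr[F=1691/205 G=20224/2747] → run G
t=23: vr[F=1691/205 G=143104/13735] → run F
t=24: vr[G=143104/13735] → run G
t=25: vr[G=185088/13735] → run G
t=26: (idle)
t=27: (idle)
t=28: (idle)
t=29: (idle)

running at tick 17 = G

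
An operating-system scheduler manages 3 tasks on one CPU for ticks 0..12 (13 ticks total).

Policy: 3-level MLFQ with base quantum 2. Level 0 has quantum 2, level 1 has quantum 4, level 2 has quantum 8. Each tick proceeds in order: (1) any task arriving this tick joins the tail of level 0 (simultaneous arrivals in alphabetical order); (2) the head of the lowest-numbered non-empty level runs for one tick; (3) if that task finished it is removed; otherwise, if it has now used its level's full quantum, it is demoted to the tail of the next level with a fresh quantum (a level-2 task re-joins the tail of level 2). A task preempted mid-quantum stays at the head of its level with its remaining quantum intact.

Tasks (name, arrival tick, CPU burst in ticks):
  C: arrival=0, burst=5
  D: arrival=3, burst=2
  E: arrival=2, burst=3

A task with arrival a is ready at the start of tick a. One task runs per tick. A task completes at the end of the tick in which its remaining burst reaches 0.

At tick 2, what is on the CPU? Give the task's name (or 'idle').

t=0: L0/L1/L2 = C/-/- → run C
t=1: L0/L1/L2 = C/-/- → run C
t=2: L0/L1/L2 = E/C/- → run E
t=3: L0/L1/L2 = ED/C/- → run E
t=4: L0/L1/L2 = D/CE/- → run D
t=5: L0/L1/L2 = D/CE/- → run D
t=6: L0/L1/L2 = -/CE/- → run C
t=7: L0/L1/L2 = -/CE/- → run C
t=8: L0/L1/L2 = -/CE/- → run C
t=9: L0/L1/L2 = -/E/- → run E
t=10: (idle)
t=11: (idle)
t=12: (idle)

running at tick 2 = E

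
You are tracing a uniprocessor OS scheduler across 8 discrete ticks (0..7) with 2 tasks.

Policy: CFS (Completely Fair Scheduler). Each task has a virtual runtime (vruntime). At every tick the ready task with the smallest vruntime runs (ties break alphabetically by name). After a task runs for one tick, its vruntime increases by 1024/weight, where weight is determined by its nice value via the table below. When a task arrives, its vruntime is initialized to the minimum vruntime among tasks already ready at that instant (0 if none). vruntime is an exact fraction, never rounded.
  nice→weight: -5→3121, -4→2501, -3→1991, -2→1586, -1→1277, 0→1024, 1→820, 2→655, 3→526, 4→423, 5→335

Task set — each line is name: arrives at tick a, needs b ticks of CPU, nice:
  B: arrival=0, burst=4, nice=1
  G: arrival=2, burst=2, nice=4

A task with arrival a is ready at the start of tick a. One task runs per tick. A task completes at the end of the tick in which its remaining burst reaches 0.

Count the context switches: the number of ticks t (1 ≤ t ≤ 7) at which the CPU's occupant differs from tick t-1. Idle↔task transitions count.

context switches = 4

t=0: vr[B=0] → run B
t=1: vr[B=256/205] → run B
t=2: vr[B=512/205 G=512/205] → run B
t=3: vr[B=768/205 G=512/205] → run G
t=4: vr[B=768/205 G=426496/86715] → run B
t=5: vr[G=426496/86715] → run G
t=6: (idle)
t=7: (idle)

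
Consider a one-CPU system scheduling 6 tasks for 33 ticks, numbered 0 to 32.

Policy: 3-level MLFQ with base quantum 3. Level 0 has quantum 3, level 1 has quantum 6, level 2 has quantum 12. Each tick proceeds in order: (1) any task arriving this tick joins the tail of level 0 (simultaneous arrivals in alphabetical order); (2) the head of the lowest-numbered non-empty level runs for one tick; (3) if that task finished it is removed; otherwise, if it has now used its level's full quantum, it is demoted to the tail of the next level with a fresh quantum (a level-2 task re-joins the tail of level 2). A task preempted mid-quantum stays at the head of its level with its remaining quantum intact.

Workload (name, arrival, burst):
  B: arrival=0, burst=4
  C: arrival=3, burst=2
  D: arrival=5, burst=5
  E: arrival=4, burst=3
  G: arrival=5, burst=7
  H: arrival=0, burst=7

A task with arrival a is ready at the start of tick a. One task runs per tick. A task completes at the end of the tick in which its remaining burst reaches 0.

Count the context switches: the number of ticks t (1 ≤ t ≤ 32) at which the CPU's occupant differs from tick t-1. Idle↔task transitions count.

t=0: L0/L1/L2 = BH/-/- → run B
t=1: L0/L1/L2 = BH/-/- → run B
t=2: L0/L1/L2 = BH/-/- → run B
t=3: L0/L1/L2 = HC/B/- → run H
t=4: L0/L1/L2 = HCE/B/- → run H
t=5: L0/L1/L2 = HCEDG/B/- → run H
t=6: L0/L1/L2 = CEDG/BH/- → run C
t=7: L0/L1/L2 = CEDG/BH/- → run C
t=8: L0/L1/L2 = EDG/BH/- → run E
t=9: L0/L1/L2 = EDG/BH/- → run E
t=10: L0/L1/L2 = EDG/BH/- → run E
t=11: L0/L1/L2 = DG/BH/- → run D
t=12: L0/L1/L2 = DG/BH/- → run D
t=13: L0/L1/L2 = DG/BH/- → run D
t=14: L0/L1/L2 = G/BHD/- → run G
t=15: L0/L1/L2 = G/BHD/- → run G
t=16: L0/L1/L2 = G/BHD/- → run G
t=17: L0/L1/L2 = -/BHDG/- → run B
t=18: L0/L1/L2 = -/HDG/- → run H
t=19: L0/L1/L2 = -/HDG/- → run H
t=20: L0/L1/L2 = -/HDG/- → run H
t=21: L0/L1/L2 = -/HDG/- → run H
t=22: L0/L1/L2 = -/DG/- → run D
t=23: L0/L1/L2 = -/DG/- → run D
t=24: L0/L1/L2 = -/G/- → run G
t=25: L0/L1/L2 = -/G/- → run G
t=26: L0/L1/L2 = -/G/- → run G
t=27: L0/L1/L2 = -/G/- → run G
t=28: (idle)
t=29: (idle)
t=30: (idle)
t=31: (idle)
t=32: (idle)

context switches = 10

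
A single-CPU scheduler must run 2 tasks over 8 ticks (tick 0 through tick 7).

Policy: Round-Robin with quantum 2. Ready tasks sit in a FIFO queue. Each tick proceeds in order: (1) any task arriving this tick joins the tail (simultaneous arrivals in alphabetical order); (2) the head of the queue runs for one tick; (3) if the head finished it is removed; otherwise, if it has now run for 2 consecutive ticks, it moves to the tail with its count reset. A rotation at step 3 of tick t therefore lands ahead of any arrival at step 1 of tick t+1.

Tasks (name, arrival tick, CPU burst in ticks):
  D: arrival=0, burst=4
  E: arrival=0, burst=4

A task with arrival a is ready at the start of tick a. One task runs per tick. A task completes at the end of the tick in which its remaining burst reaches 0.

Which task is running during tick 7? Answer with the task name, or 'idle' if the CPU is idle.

running at tick 7 = E

t=0: queue=[D,E] q_used=0 → run D
t=1: queue=[D,E] q_used=1 → run D
t=2: queue=[E,D] q_used=0 → run E
t=3: queue=[E,D] q_used=1 → run E
t=4: queue=[D,E] q_used=0 → run D
t=5: queue=[D,E] q_used=1 → run D
t=6: queue=[E] q_used=0 → run E
t=7: queue=[E] q_used=1 → run E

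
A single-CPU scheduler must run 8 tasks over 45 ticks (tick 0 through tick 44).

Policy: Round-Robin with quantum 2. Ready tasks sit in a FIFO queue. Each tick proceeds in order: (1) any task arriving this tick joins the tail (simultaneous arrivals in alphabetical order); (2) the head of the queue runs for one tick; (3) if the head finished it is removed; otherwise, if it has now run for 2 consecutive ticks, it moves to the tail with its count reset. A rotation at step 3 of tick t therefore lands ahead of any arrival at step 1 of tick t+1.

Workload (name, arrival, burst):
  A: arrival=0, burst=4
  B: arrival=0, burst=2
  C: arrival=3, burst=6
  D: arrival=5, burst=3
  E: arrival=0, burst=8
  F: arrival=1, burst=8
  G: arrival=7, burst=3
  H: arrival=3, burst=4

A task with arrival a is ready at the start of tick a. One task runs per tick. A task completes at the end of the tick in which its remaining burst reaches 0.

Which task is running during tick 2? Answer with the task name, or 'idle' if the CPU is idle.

running at tick 2 = B

t=0: queue=[A,B,E] q_used=0 → run A
t=1: queue=[A,B,E,F] q_used=1 → run A
t=2: queue=[B,E,F,A] q_used=0 → run B
t=3: queue=[B,E,F,A,C,H] q_used=1 → run B
t=4: queue=[E,F,A,C,H] q_used=0 → run E
t=5: queue=[E,F,A,C,H,D] q_used=1 → run E
t=6: queue=[F,A,C,H,D,E] q_used=0 → run F
t=7: queue=[F,A,C,H,D,E,G] q_used=1 → run F
t=8: queue=[A,C,H,D,E,G,F] q_used=0 → run A
t=9: queue=[A,C,H,D,E,G,F] q_used=1 → run A
t=10: queue=[C,H,D,E,G,F] q_used=0 → run C
t=11: queue=[C,H,D,E,G,F] q_used=1 → run C
t=12: queue=[H,D,E,G,F,C] q_used=0 → run H
t=13: queue=[H,D,E,G,F,C] q_used=1 → run H
t=14: queue=[D,E,G,F,C,H] q_used=0 → run D
t=15: queue=[D,E,G,F,C,H] q_used=1 → run D
t=16: queue=[E,G,F,C,H,D] q_used=0 → run E
t=17: queue=[E,G,F,C,H,D] q_used=1 → run E
t=18: queue=[G,F,C,H,D,E] q_used=0 → run G
t=19: queue=[G,F,C,H,D,E] q_used=1 → run G
t=20: queue=[F,C,H,D,E,G] q_used=0 → run F
t=21: queue=[F,C,H,D,E,G] q_used=1 → run F
t=22: queue=[C,H,D,E,G,F] q_used=0 → run C
t=23: queue=[C,H,D,E,G,F] q_used=1 → run C
t=24: queue=[H,D,E,G,F,C] q_used=0 → run H
t=25: queue=[H,D,E,G,F,C] q_used=1 → run H
t=26: queue=[D,E,G,F,C] q_used=0 → run D
t=27: queue=[E,G,F,C] q_used=0 → run E
t=28: queue=[E,G,F,C] q_used=1 → run E
t=29: queue=[G,F,C,E] q_used=0 → run G
t=30: queue=[F,C,E] q_used=0 → run F
t=31: queue=[F,C,E] q_used=1 → run F
t=32: queue=[C,E,F] q_used=0 → run C
t=33: queue=[C,E,F] q_used=1 → run C
t=34: queue=[E,F] q_used=0 → run E
t=35: queue=[E,F] q_used=1 → run E
t=36: queue=[F] q_used=0 → run F
t=37: queue=[F] q_used=1 → run F
t=38: (idle)
t=39: (idle)
t=40: (idle)
t=41: (idle)
t=42: (idle)
t=43: (idle)
t=44: (idle)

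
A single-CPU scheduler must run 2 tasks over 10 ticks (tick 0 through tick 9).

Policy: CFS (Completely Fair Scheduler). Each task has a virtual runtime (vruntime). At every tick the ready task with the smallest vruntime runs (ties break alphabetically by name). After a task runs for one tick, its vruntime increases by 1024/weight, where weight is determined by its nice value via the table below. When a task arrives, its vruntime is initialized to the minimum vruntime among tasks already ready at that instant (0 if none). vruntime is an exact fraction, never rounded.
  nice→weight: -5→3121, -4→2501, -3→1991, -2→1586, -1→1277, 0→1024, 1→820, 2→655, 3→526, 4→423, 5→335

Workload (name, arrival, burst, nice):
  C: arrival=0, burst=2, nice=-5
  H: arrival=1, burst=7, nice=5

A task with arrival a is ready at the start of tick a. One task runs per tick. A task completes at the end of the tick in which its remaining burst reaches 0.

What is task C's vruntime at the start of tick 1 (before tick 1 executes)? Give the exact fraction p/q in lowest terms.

vruntime(C, start of tick 1) = 1024/3121

t=0: vr[C=0] → run C
t=1: vr[C=1024/3121 H=1024/3121] → run C
t=2: vr[H=1024/3121] → run H
t=3: vr[H=3538944/1045535] → run H
t=4: vr[H=6734848/1045535] → run H
t=5: vr[H=9930752/1045535] → run H
t=6: vr[H=13126656/1045535] → run H
t=7: vr[H=3264512/209107] → run H
t=8: vr[H=19518464/1045535] → run H
t=9: (idle)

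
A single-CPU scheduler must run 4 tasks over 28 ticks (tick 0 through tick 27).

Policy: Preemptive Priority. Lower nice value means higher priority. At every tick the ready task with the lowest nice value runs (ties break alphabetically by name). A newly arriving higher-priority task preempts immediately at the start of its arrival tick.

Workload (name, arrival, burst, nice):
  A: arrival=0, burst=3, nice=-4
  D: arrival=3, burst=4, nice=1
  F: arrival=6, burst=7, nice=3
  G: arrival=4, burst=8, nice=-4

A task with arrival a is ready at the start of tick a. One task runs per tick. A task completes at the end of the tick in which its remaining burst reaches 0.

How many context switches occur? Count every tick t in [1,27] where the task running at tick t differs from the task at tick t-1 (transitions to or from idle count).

t=0: ready={A} → run A
t=1: ready={A} → run A
t=2: ready={A} → run A
t=3: ready={D} → run D
t=4: ready={D,G} → run G
t=5: ready={D,G} → run G
t=6: ready={D,F,G} → run G
t=7: ready={D,F,G} → run G
t=8: ready={D,F,G} → run G
t=9: ready={D,F,G} → run G
t=10: ready={D,F,G} → run G
t=11: ready={D,F,G} → run G
t=12: ready={D,F} → run D
t=13: ready={D,F} → run D
t=14: ready={D,F} → run D
t=15: ready={F} → run F
t=16: ready={F} → run F
t=17: ready={F} → run F
t=18: ready={F} → run F
t=19: ready={F} → run F
t=20: ready={F} → run F
t=21: ready={F} → run F
t=22: (idle)
t=23: (idle)
t=24: (idle)
t=25: (idle)
t=26: (idle)
t=27: (idle)

context switches = 5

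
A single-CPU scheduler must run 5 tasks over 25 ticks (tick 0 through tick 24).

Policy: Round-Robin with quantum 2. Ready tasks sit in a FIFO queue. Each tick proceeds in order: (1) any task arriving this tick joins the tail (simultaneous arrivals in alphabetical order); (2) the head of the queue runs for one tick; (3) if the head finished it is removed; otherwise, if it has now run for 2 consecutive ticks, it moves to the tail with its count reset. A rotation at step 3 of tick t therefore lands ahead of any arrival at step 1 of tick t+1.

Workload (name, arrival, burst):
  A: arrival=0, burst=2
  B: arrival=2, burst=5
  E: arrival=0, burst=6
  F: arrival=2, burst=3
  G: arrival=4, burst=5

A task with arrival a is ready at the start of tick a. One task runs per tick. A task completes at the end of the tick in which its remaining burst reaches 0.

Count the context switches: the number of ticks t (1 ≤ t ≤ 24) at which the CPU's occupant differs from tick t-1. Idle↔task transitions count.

context switches = 12

t=0: queue=[A,E] q_used=0 → run A
t=1: queue=[A,E] q_used=1 → run A
t=2: queue=[E,B,F] q_used=0 → run E
t=3: queue=[E,B,F] q_used=1 → run E
t=4: queue=[B,F,E,G] q_used=0 → run B
t=5: queue=[B,F,E,G] q_used=1 → run B
t=6: queue=[F,E,G,B] q_used=0 → run F
t=7: queue=[F,E,G,B] q_used=1 → run F
t=8: queue=[E,G,B,F] q_used=0 → run E
t=9: queue=[E,G,B,F] q_used=1 → run E
t=10: queue=[G,B,F,E] q_used=0 → run G
t=11: queue=[G,B,F,E] q_used=1 → run G
t=12: queue=[B,F,E,G] q_used=0 → run B
t=13: queue=[B,F,E,G] q_used=1 → run B
t=14: queue=[F,E,G,B] q_used=0 → run F
t=15: queue=[E,G,B] q_used=0 → run E
t=16: queue=[E,G,B] q_used=1 → run E
t=17: queue=[G,B] q_used=0 → run G
t=18: queue=[G,B] q_used=1 → run G
t=19: queue=[B,G] q_used=0 → run B
t=20: queue=[G] q_used=0 → run G
t=21: (idle)
t=22: (idle)
t=23: (idle)
t=24: (idle)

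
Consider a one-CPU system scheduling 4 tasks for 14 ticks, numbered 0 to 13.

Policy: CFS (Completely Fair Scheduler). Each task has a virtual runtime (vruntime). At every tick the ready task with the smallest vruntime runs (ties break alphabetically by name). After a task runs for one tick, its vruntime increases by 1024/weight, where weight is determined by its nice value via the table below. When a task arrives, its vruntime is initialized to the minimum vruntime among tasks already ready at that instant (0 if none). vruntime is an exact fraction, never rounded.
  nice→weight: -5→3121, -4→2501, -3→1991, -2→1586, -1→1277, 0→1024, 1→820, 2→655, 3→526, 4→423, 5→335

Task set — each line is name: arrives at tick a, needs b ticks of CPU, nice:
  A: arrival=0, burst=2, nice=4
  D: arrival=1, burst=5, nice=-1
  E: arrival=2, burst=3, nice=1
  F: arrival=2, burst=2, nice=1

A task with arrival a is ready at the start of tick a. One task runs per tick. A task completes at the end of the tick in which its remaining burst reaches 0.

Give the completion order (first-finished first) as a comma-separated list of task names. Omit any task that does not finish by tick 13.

t=0: vr[A=0] → run A
t=1: vr[A=1024/423 D=1024/423] → run A
t=2: vr[D=1024/423 E=1024/423 F=1024/423] → run D
t=3: vr[D=1740800/540171 E=1024/423 F=1024/423] → run E
t=4: vr[D=1740800/540171 E=318208/86715 F=1024/423] → run F
t=5: vr[D=1740800/540171 E=318208/86715 F=318208/86715] → run D
t=6: vr[D=2173952/540171 E=318208/86715 F=318208/86715] → run E
t=7: vr[D=2173952/540171 E=426496/86715 F=318208/86715] → run F
t=8: vr[D=2173952/540171 E=426496/86715] → run D
t=9: vr[D=2607104/540171 E=426496/86715] → run D
t=10: vr[D=3040256/540171 E=426496/86715] → run E
t=11: vr[D=3040256/540171] → run D
t=12: (idle)
t=13: (idle)

completion order = A, F, E, D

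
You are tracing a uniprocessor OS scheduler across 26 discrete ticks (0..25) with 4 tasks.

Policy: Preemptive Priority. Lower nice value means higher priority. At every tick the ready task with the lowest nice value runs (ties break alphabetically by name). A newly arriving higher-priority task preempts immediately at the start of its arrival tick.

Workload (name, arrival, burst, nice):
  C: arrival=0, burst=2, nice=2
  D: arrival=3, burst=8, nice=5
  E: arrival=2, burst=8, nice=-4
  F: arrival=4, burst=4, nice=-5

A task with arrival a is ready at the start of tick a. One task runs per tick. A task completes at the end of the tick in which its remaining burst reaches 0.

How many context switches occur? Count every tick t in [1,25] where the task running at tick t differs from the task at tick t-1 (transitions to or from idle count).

context switches = 5

t=0: ready={C} → run C
t=1: ready={C} → run C
t=2: ready={E} → run E
t=3: ready={D,E} → run E
t=4: ready={D,E,F} → run F
t=5: ready={D,E,F} → run F
t=6: ready={D,E,F} → run F
t=7: ready={D,E,F} → run F
t=8: ready={D,E} → run E
t=9: ready={D,E} → run E
t=10: ready={D,E} → run E
t=11: ready={D,E} → run E
t=12: ready={D,E} → run E
t=13: ready={D,E} → run E
t=14: ready={D} → run D
t=15: ready={D} → run D
t=16: ready={D} → run D
t=17: ready={D} → run D
t=18: ready={D} → run D
t=19: ready={D} → run D
t=20: ready={D} → run D
t=21: ready={D} → run D
t=22: (idle)
t=23: (idle)
t=24: (idle)
t=25: (idle)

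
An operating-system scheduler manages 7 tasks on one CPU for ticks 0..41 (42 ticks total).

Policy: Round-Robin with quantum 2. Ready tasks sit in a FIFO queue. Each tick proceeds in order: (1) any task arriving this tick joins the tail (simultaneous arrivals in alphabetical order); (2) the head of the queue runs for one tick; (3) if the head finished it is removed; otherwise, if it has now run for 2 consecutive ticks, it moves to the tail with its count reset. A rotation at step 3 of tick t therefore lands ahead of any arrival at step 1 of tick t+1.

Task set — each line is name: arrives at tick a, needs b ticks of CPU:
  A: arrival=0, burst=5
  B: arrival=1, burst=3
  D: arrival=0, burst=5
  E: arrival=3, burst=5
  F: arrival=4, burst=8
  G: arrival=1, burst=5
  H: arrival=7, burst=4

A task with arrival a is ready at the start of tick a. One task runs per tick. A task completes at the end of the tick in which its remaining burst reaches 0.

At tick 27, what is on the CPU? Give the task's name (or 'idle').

running at tick 27 = H

t=0: queue=[A,D] q_used=0 → run A
t=1: queue=[A,D,B,G] q_used=1 → run A
t=2: queue=[D,B,G,A] q_used=0 → run D
t=3: queue=[D,B,G,A,E] q_used=1 → run D
t=4: queue=[B,G,A,E,D,F] q_used=0 → run B
t=5: queue=[B,G,A,E,D,F] q_used=1 → run B
t=6: queue=[G,A,E,D,F,B] q_used=0 → run G
t=7: queue=[G,A,E,D,F,B,H] q_used=1 → run G
t=8: queue=[A,E,D,F,B,H,G] q_used=0 → run A
t=9: queue=[A,E,D,F,B,H,G] q_used=1 → run A
t=10: queue=[E,D,F,B,H,G,A] q_used=0 → run E
t=11: queue=[E,D,F,B,H,G,A] q_used=1 → run E
t=12: queue=[D,F,B,H,G,A,E] q_used=0 → run D
t=13: queue=[D,F,B,H,G,A,E] q_used=1 → run D
t=14: queue=[F,B,H,G,A,E,D] q_used=0 → run F
t=15: queue=[F,B,H,G,A,E,D] q_used=1 → run F
t=16: queue=[B,H,G,A,E,D,F] q_used=0 → run B
t=17: queue=[H,G,A,E,D,F] q_used=0 → run H
t=18: queue=[H,G,A,E,D,F] q_used=1 → run H
t=19: queue=[G,A,E,D,F,H] q_used=0 → run G
t=20: queue=[G,A,E,D,F,H] q_used=1 → run G
t=21: queue=[A,E,D,F,H,G] q_used=0 → run A
t=22: queue=[E,D,F,H,G] q_used=0 → run E
t=23: queue=[E,D,F,H,G] q_used=1 → run E
t=24: queue=[D,F,H,G,E] q_used=0 → run D
t=25: queue=[F,H,G,E] q_used=0 → run F
t=26: queue=[F,H,G,E] q_used=1 → run F
t=27: queue=[H,G,E,F] q_used=0 → run H
t=28: queue=[H,G,E,F] q_used=1 → run H
t=29: queue=[G,E,F] q_used=0 → run G
t=30: queue=[E,F] q_used=0 → run E
t=31: queue=[F] q_used=0 → run F
t=32: queue=[F] q_used=1 → run F
t=33: queue=[F] q_used=0 → run F
t=34: queue=[F] q_used=1 → run F
t=35: (idle)
t=36: (idle)
t=37: (idle)
t=38: (idle)
t=39: (idle)
t=40: (idle)
t=41: (idle)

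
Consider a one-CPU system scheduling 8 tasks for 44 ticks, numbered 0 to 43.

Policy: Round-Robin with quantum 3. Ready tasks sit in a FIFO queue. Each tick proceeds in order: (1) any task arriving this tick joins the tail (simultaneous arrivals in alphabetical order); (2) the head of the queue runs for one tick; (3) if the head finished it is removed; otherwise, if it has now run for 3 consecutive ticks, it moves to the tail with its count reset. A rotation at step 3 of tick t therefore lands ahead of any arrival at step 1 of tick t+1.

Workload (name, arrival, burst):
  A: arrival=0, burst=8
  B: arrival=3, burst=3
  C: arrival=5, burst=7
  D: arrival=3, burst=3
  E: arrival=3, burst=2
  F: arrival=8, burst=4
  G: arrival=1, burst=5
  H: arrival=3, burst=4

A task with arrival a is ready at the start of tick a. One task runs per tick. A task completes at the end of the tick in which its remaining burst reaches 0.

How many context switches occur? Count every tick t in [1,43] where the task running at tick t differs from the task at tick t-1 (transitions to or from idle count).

t=0: queue=[A] q_used=0 → run A
t=1: queue=[A,G] q_used=1 → run A
t=2: queue=[A,G] q_used=2 → run A
t=3: queue=[G,A,B,D,E,H] q_used=0 → run G
t=4: queue=[G,A,B,D,E,H] q_used=1 → run G
t=5: queue=[G,A,B,D,E,H,C] q_used=2 → run G
t=6: queue=[A,B,D,E,H,C,G] q_used=0 → run A
t=7: queue=[A,B,D,E,H,C,G] q_used=1 → run A
t=8: queue=[A,B,D,E,H,C,G,F] q_used=2 → run A
t=9: queue=[B,D,E,H,C,G,F,A] q_used=0 → run B
t=10: queue=[B,D,E,H,C,G,F,A] q_used=1 → run B
t=11: queue=[B,D,E,H,C,G,F,A] q_used=2 → run B
t=12: queue=[D,E,H,C,G,F,A] q_used=0 → run D
t=13: queue=[D,E,H,C,G,F,A] q_used=1 → run D
t=14: queue=[D,E,H,C,G,F,A] q_used=2 → run D
t=15: queue=[E,H,C,G,F,A] q_used=0 → run E
t=16: queue=[E,H,C,G,F,A] q_used=1 → run E
t=17: queue=[H,C,G,F,A] q_used=0 → run H
t=18: queue=[H,C,G,F,A] q_used=1 → run H
t=19: queue=[H,C,G,F,A] q_used=2 → run H
t=20: queue=[C,G,F,A,H] q_used=0 → run C
t=21: queue=[C,G,F,A,H] q_used=1 → run C
t=22: queue=[C,G,F,A,H] q_used=2 → run C
t=23: queue=[G,F,A,H,C] q_used=0 → run G
t=24: queue=[G,F,A,H,C] q_used=1 → run G
t=25: queue=[F,A,H,C] q_used=0 → run F
t=26: queue=[F,A,H,C] q_used=1 → run F
t=27: queue=[F,A,H,C] q_used=2 → run F
t=28: queue=[A,H,C,F] q_used=0 → run A
t=29: queue=[A,H,C,F] q_used=1 → run A
t=30: queue=[H,C,F] q_used=0 → run H
t=31: queue=[C,F] q_used=0 → run C
t=32: queue=[C,F] q_used=1 → run C
t=33: queue=[C,F] q_used=2 → run C
t=34: queue=[F,C] q_used=0 → run F
t=35: queue=[C] q_used=0 → run C
t=36: (idle)
t=37: (idle)
t=38: (idle)
t=39: (idle)
t=40: (idle)
t=41: (idle)
t=42: (idle)
t=43: (idle)

context switches = 15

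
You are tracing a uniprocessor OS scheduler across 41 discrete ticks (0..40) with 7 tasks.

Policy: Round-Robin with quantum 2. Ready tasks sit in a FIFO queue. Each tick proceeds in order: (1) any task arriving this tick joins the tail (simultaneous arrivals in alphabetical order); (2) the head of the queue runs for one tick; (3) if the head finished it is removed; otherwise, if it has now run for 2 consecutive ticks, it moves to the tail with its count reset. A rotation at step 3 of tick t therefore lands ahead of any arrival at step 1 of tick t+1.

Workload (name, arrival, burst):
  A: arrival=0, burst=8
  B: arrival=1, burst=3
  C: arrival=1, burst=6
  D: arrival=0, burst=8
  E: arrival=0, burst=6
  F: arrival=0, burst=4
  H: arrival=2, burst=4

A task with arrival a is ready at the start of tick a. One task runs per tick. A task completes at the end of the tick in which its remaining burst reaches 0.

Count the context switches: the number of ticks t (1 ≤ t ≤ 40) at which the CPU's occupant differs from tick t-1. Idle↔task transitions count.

t=0: queue=[A,D,E,F] q_used=0 → run A
t=1: queue=[A,D,E,F,B,C] q_used=1 → run A
t=2: queue=[D,E,F,B,C,A,H] q_used=0 → run D
t=3: queue=[D,E,F,B,C,A,H] q_used=1 → run D
t=4: queue=[E,F,B,C,A,H,D] q_used=0 → run E
t=5: queue=[E,F,B,C,A,H,D] q_used=1 → run E
t=6: queue=[F,B,C,A,H,D,E] q_used=0 → run F
t=7: queue=[F,B,C,A,H,D,E] q_used=1 → run F
t=8: queue=[B,C,A,H,D,E,F] q_used=0 → run B
t=9: queue=[B,C,A,H,D,E,F] q_used=1 → run B
t=10: queue=[C,A,H,D,E,F,B] q_used=0 → run C
t=11: queue=[C,A,H,D,E,F,B] q_used=1 → run C
t=12: queue=[A,H,D,E,F,B,C] q_used=0 → run A
t=13: queue=[A,H,D,E,F,B,C] q_used=1 → run A
t=14: queue=[H,D,E,F,B,C,A] q_used=0 → run H
t=15: queue=[H,D,E,F,B,C,A] q_used=1 → run H
t=16: queue=[D,E,F,B,C,A,H] q_used=0 → run D
t=17: queue=[D,E,F,B,C,A,H] q_used=1 → run D
t=18: queue=[E,F,B,C,A,H,D] q_used=0 → run E
t=19: queue=[E,F,B,C,A,H,D] q_used=1 → run E
t=20: queue=[F,B,C,A,H,D,E] q_used=0 → run F
t=21: queue=[F,B,C,A,H,D,E] q_used=1 → run F
t=22: queue=[B,C,A,H,D,E] q_used=0 → run B
t=23: queue=[C,A,H,D,E] q_used=0 → run C
t=24: queue=[C,A,H,D,E] q_used=1 → run C
t=25: queue=[A,H,D,E,C] q_used=0 → run A
t=26: queue=[A,H,D,E,C] q_used=1 → run A
t=27: queue=[H,D,E,C,A] q_used=0 → run H
t=28: queue=[H,D,E,C,A] q_used=1 → run H
t=29: queue=[D,E,C,A] q_used=0 → run D
t=30: queue=[D,E,C,A] q_used=1 → run D
t=31: queue=[E,C,A,D] q_used=0 → run E
t=32: queue=[E,C,A,D] q_used=1 → run E
t=33: queue=[C,A,D] q_used=0 → run C
t=34: queue=[C,A,D] q_used=1 → run C
t=35: queue=[A,D] q_used=0 → run A
t=36: queue=[A,D] q_used=1 → run A
t=37: queue=[D] q_used=0 → run D
t=38: queue=[D] q_used=1 → run D
t=39: (idle)
t=40: (idle)

context switches = 20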